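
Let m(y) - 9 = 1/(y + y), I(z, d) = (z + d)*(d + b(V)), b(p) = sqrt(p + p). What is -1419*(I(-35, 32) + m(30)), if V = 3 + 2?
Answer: 2468587/20 + 4257*sqrt(10) ≈ 1.3689e+5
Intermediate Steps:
V = 5
b(p) = sqrt(2)*sqrt(p) (b(p) = sqrt(2*p) = sqrt(2)*sqrt(p))
I(z, d) = (d + z)*(d + sqrt(10)) (I(z, d) = (z + d)*(d + sqrt(2)*sqrt(5)) = (d + z)*(d + sqrt(10)))
m(y) = 9 + 1/(2*y) (m(y) = 9 + 1/(y + y) = 9 + 1/(2*y))
-1419*(I(-35, 32) + m(30)) = -1419*((32**2 + 32*(-35) + 32*sqrt(10) - 35*sqrt(10)) + (9 + (1/2)/30)) = -1419*((1024 - 1120 + 32*sqrt(10) - 35*sqrt(10)) + (9 + (1/2)*(1/30))) = -1419*((-96 - 3*sqrt(10)) + (9 + 1/60)) = -1419*((-96 - 3*sqrt(10)) + 541/60) = -1419*(-5219/60 - 3*sqrt(10)) = 2468587/20 + 4257*sqrt(10)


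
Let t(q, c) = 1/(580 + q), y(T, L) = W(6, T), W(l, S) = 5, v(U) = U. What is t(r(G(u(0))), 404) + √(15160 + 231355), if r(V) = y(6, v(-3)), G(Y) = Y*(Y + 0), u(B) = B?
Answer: 1/585 + √246515 ≈ 496.50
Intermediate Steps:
G(Y) = Y² (G(Y) = Y*Y = Y²)
y(T, L) = 5
r(V) = 5
t(r(G(u(0))), 404) + √(15160 + 231355) = 1/(580 + 5) + √(15160 + 231355) = 1/585 + √246515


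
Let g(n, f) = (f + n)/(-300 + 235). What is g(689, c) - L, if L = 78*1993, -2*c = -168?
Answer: -10105283/65 ≈ -1.5547e+5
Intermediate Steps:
c = 84 (c = -½*(-168) = 84)
g(n, f) = -f/65 - n/65 (g(n, f) = (f + n)/(-65) = (f + n)*(-1/65) = -f/65 - n/65)
L = 155454
g(689, c) - L = (-1/65*84 - 1/65*689) - 1*155454 = (-84/65 - 53/5) - 155454 = -773/65 - 155454 = -10105283/65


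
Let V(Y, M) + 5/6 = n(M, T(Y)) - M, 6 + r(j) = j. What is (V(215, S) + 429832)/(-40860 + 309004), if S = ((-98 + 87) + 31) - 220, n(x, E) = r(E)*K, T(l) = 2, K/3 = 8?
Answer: 2579611/1608864 ≈ 1.6034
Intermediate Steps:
K = 24 (K = 3*8 = 24)
r(j) = -6 + j
n(x, E) = -144 + 24*E (n(x, E) = (-6 + E)*24 = -144 + 24*E)
S = -200 (S = (-11 + 31) - 220 = 20 - 220 = -200)
V(Y, M) = -581/6 - M (V(Y, M) = -5/6 + ((-144 + 24*2) - M) = -5/6 + ((-144 + 48) - M) = -5/6 + (-96 - M) = -581/6 - M)
(V(215, S) + 429832)/(-40860 + 309004) = ((-581/6 - 1*(-200)) + 429832)/(-40860 + 309004) = ((-581/6 + 200) + 429832)/268144 = (619/6 + 429832)*(1/268144) = (2579611/6)*(1/268144) = 2579611/1608864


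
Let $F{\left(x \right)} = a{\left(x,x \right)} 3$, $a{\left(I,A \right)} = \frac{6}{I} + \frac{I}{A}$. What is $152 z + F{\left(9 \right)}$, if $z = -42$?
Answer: $-6379$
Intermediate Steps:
$F{\left(x \right)} = 3 + \frac{18}{x}$ ($F{\left(x \right)} = \left(\frac{6}{x} + \frac{x}{x}\right) 3 = \left(\frac{6}{x} + 1\right) 3 = \left(1 + \frac{6}{x}\right) 3 = 3 + \frac{18}{x}$)
$152 z + F{\left(9 \right)} = 152 \left(-42\right) + \left(3 + \frac{18}{9}\right) = -6384 + \left(3 + 18 \cdot \frac{1}{9}\right) = -6384 + \left(3 + 2\right) = -6384 + 5 = -6379$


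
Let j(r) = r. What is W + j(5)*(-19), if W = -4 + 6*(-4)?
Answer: -123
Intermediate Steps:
W = -28 (W = -4 - 24 = -28)
W + j(5)*(-19) = -28 + 5*(-19) = -28 - 95 = -123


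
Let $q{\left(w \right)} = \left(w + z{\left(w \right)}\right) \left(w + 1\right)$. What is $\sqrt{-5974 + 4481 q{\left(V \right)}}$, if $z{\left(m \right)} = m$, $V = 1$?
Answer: $5 \sqrt{478} \approx 109.32$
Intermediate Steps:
$q{\left(w \right)} = 2 w \left(1 + w\right)$ ($q{\left(w \right)} = \left(w + w\right) \left(w + 1\right) = 2 w \left(1 + w\right)$)
$\sqrt{-5974 + 4481 q{\left(V \right)}} = \sqrt{-5974 + 4481 \cdot 2 \cdot 1 \left(1 + 1\right)} = \sqrt{-5974 + 4481 \cdot 2 \cdot 1 \cdot 2} = \sqrt{-5974 + 4481 \cdot 4} = \sqrt{-5974 + 17924} = \sqrt{11950} = 5 \sqrt{478}$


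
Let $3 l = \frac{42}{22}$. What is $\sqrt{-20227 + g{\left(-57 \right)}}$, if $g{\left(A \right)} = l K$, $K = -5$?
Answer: $\frac{2 i \sqrt{611963}}{11} \approx 142.23 i$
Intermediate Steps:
$l = \frac{7}{11}$ ($l = \frac{42 \cdot \frac{1}{22}}{3} = \frac{1}{3} \cdot \frac{21}{11} = \frac{7}{11} \approx 0.63636$)
$g{\left(A \right)} = - \frac{35}{11}$ ($g{\left(A \right)} = \frac{7}{11} \left(-5\right) = - \frac{35}{11}$)
$\sqrt{-20227 + g{\left(-57 \right)}} = \sqrt{-20227 - \frac{35}{11}} = \sqrt{- \frac{222532}{11}} = \frac{2 i \sqrt{611963}}{11}$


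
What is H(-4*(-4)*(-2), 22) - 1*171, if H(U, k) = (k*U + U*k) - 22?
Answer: -1601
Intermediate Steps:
H(U, k) = -22 + 2*U*k (H(U, k) = (U*k + U*k) - 22 = 2*U*k - 22 = -22 + 2*U*k)
H(-4*(-4)*(-2), 22) - 1*171 = (-22 + 2*(-4*(-4)*(-2))*22) - 1*171 = (-22 + 2*(16*(-2))*22) - 171 = (-22 + 2*(-32)*22) - 171 = (-22 - 1408) - 171 = -1430 - 171 = -1601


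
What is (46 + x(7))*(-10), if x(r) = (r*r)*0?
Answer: -460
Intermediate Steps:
x(r) = 0 (x(r) = r²*0 = 0)
(46 + x(7))*(-10) = (46 + 0)*(-10) = 46*(-10) = -460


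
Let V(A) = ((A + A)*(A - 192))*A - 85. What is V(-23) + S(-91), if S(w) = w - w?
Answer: -227555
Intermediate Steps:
V(A) = -85 + 2*A**2*(-192 + A) (V(A) = ((2*A)*(-192 + A))*A - 85 = (2*A*(-192 + A))*A - 85 = 2*A**2*(-192 + A) - 85 = -85 + 2*A**2*(-192 + A))
S(w) = 0
V(-23) + S(-91) = (-85 - 384*(-23)**2 + 2*(-23)**3) + 0 = (-85 - 384*529 + 2*(-12167)) + 0 = (-85 - 203136 - 24334) + 0 = -227555 + 0 = -227555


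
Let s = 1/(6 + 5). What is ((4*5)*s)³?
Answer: 8000/1331 ≈ 6.0105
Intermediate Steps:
s = 1/11 ≈ 0.090909
((4*5)*s)³ = ((4*5)*(1/11))³ = (20*(1/11))³ = (20/11)³ = 8000/1331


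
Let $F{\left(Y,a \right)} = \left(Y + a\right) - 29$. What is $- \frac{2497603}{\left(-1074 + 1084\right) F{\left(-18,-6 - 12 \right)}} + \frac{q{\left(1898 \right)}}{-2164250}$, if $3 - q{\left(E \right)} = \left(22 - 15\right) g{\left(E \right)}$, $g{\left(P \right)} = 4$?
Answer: $\frac{10810874618}{2813525} \approx 3842.5$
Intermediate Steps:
$q{\left(E \right)} = -25$ ($q{\left(E \right)} = 3 - \left(22 - 15\right) 4 = 3 - 7 \cdot 4 = 3 - 28 = -25$)
$F{\left(Y,a \right)} = -29 + Y + a$
$- \frac{2497603}{\left(-1074 + 1084\right) F{\left(-18,-6 - 12 \right)}} + \frac{q{\left(1898 \right)}}{-2164250} = - \frac{2497603}{\left(-1074 + 1084\right) \left(-29 - 18 - 18\right)} - \frac{25}{-2164250} = - \frac{2497603}{10 \left(-29 - 18 - 18\right)} - - \frac{1}{86570} = - \frac{2497603}{10 \left(-29 - 18 - 18\right)} + \frac{1}{86570} = - \frac{2497603}{10 \left(-65\right)} + \frac{1}{86570} = - \frac{2497603}{-650} + \frac{1}{86570} = \left(-2497603\right) \left(- \frac{1}{650}\right) + \frac{1}{86570} = \frac{2497603}{650} + \frac{1}{86570} = \frac{10810874618}{2813525}$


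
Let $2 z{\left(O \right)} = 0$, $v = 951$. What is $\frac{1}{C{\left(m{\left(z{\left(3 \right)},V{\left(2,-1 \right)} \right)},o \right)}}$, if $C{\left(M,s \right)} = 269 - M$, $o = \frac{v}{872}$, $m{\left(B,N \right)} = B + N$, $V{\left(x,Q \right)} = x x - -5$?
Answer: $\frac{1}{260} \approx 0.0038462$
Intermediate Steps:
$z{\left(O \right)} = 0$ ($z{\left(O \right)} = \frac{1}{2} \cdot 0 = 0$)
$V{\left(x,Q \right)} = 5 + x^{2}$ ($V{\left(x,Q \right)} = x^{2} + 5 = 5 + x^{2}$)
$o = \frac{951}{872} \approx 1.0906$
$\frac{1}{C{\left(m{\left(z{\left(3 \right)},V{\left(2,-1 \right)} \right)},o \right)}} = \frac{1}{269 - \left(0 + \left(5 + 2^{2}\right)\right)} = \frac{1}{269 - \left(0 + \left(5 + 4\right)\right)} = \frac{1}{269 - \left(0 + 9\right)} = \frac{1}{269 - 9} = \frac{1}{260}$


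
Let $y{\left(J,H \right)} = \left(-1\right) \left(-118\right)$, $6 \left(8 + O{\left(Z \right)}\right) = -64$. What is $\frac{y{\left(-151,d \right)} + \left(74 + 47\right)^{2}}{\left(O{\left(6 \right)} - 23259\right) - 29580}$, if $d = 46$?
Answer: $- \frac{44277}{158573} \approx -0.27922$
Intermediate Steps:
$O{\left(Z \right)} = - \frac{56}{3}$ ($O{\left(Z \right)} = -8 + \frac{1}{6} \left(-64\right) = -8 - \frac{32}{3} = - \frac{56}{3}$)
$y{\left(J,H \right)} = 118$
$\frac{y{\left(-151,d \right)} + \left(74 + 47\right)^{2}}{\left(O{\left(6 \right)} - 23259\right) - 29580} = \frac{118 + \left(74 + 47\right)^{2}}{\left(- \frac{56}{3} - 23259\right) - 29580} = \frac{118 + 121^{2}}{- \frac{69833}{3} - 29580} = \frac{118 + 14641}{- \frac{158573}{3}} = 14759 \left(- \frac{3}{158573}\right) = - \frac{44277}{158573}$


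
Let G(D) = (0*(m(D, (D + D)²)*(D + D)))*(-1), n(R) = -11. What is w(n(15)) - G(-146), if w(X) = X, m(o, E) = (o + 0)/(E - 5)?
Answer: -11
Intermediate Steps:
m(o, E) = o/(-5 + E)
G(D) = 0 (G(D) = (0*((D/(-5 + (D + D)²))*(D + D)))*(-1) = (0*((D/(-5 + (2*D)²))*(2*D)))*(-1) = (0*((D/(-5 + 4*D²))*(2*D)))*(-1) = (0*(2*D²/(-5 + 4*D²)))*(-1) = 0*(-1) = 0)
w(n(15)) - G(-146) = -11 - 1*0 = -11 + 0 = -11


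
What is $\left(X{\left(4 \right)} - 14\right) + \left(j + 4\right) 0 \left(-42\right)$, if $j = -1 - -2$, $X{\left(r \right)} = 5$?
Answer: $-9$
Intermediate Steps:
$j = 1$ ($j = -1 + 2 = 1$)
$\left(X{\left(4 \right)} - 14\right) + \left(j + 4\right) 0 \left(-42\right) = \left(5 - 14\right) + \left(1 + 4\right) 0 \left(-42\right) = \left(5 - 14\right) + 5 \cdot 0 \left(-42\right) = -9 + 0 \left(-42\right) = -9 + 0 = -9$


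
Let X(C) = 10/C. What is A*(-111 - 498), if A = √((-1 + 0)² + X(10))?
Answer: -609*√2 ≈ -861.26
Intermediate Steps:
A = √2 (A = √((-1 + 0)² + 10/10) = √((-1)² + 10*(⅒)) = √(1 + 1) = √2 ≈ 1.4142)
A*(-111 - 498) = √2*(-111 - 498) = √2*(-609) = -609*√2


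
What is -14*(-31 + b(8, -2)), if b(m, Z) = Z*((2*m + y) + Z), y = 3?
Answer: 910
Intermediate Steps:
b(m, Z) = Z*(3 + Z + 2*m) (b(m, Z) = Z*((2*m + 3) + Z) = Z*((3 + 2*m) + Z) = Z*(3 + Z + 2*m))
-14*(-31 + b(8, -2)) = -14*(-31 - 2*(3 - 2 + 2*8)) = -14*(-31 - 2*(3 - 2 + 16)) = -14*(-31 - 2*17) = -14*(-31 - 34) = -14*(-65) = 910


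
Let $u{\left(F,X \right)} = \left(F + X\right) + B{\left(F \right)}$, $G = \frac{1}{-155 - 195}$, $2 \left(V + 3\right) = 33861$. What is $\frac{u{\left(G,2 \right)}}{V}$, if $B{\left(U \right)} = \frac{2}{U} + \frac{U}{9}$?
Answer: $- \frac{439742}{10664325} \approx -0.041235$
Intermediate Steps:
$V = \frac{33855}{2}$ ($V = -3 + \frac{1}{2} \cdot 33861 = -3 + \frac{33861}{2} = \frac{33855}{2} \approx 16928.0$)
$B{\left(U \right)} = \frac{2}{U} + \frac{U}{9}$ ($B{\left(U \right)} = \frac{2}{U} + U \frac{1}{9} = \frac{2}{U} + \frac{U}{9}$)
$G = - \frac{1}{350}$ ($G = \frac{1}{-350} = - \frac{1}{350} \approx -0.0028571$)
$u{\left(F,X \right)} = X + \frac{2}{F} + \frac{10 F}{9}$ ($u{\left(F,X \right)} = \left(F + X\right) + \left(\frac{2}{F} + \frac{F}{9}\right) = X + \frac{2}{F} + \frac{10 F}{9}$)
$\frac{u{\left(G,2 \right)}}{V} = \frac{2 + \frac{2}{- \frac{1}{350}} + \frac{10}{9} \left(- \frac{1}{350}\right)}{\frac{33855}{2}} = \left(2 + 2 \left(-350\right) - \frac{1}{315}\right) \frac{2}{33855} = \left(2 - 700 - \frac{1}{315}\right) \frac{2}{33855} = \left(- \frac{219871}{315}\right) \frac{2}{33855} = - \frac{439742}{10664325}$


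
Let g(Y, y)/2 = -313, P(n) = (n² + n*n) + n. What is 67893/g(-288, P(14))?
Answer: -67893/626 ≈ -108.46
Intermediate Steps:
P(n) = n + 2*n² (P(n) = (n² + n²) + n = 2*n² + n = n + 2*n²)
g(Y, y) = -626 (g(Y, y) = 2*(-313) = -626)
67893/g(-288, P(14)) = 67893/(-626) = 67893*(-1/626) = -67893/626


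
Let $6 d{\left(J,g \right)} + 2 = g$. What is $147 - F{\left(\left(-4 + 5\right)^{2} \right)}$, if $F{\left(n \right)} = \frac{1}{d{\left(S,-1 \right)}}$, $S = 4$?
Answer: $149$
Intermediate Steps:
$d{\left(J,g \right)} = - \frac{1}{3} + \frac{g}{6}$
$F{\left(n \right)} = -2$ ($F{\left(n \right)} = \frac{1}{- \frac{1}{3} + \frac{1}{6} \left(-1\right)} = \frac{1}{- \frac{1}{3} - \frac{1}{6}} = \frac{1}{- \frac{1}{2}} = -2$)
$147 - F{\left(\left(-4 + 5\right)^{2} \right)} = 147 - -2 = 147 + 2 = 149$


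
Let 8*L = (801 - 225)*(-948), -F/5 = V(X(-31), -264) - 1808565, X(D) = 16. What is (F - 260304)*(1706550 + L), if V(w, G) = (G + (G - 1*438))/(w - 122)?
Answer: 762578670856212/53 ≈ 1.4388e+13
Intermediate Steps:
V(w, G) = (-438 + 2*G)/(-122 + w) (V(w, G) = (G + (G - 438))/(-122 + w) = (G + (-438 + G))/(-122 + w) = (-438 + 2*G)/(-122 + w))
F = 479267310/53 (F = -5*(2*(-219 - 264)/(-122 + 16) - 1808565) = -5*(2*(-483)/(-106) - 1808565) = -5*(2*(-1/106)*(-483) - 1808565) = -5*(483/53 - 1808565) = -5*(-95853462/53) = 479267310/53 ≈ 9.0428e+6)
L = -68256 (L = ((801 - 225)*(-948))/8 = (576*(-948))/8 = (1/8)*(-546048) = -68256)
(F - 260304)*(1706550 + L) = (479267310/53 - 260304)*(1706550 - 68256) = (465471198/53)*1638294 = 762578670856212/53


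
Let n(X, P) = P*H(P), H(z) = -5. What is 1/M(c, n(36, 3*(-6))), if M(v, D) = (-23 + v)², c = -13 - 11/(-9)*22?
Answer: 81/6724 ≈ 0.012046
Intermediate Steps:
c = 125/9 (c = -13 - 11*(-⅑)*22 = -13 + (11/9)*22 = -13 + 242/9 = 125/9 ≈ 13.889)
n(X, P) = -5*P (n(X, P) = P*(-5) = -5*P)
1/M(c, n(36, 3*(-6))) = 1/((-23 + 125/9)²) = 1/((-82/9)²) = 1/(6724/81) = 81/6724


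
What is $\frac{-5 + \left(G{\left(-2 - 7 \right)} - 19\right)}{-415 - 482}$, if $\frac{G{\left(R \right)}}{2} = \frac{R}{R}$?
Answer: $\frac{22}{897} \approx 0.024526$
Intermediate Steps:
$G{\left(R \right)} = 2$ ($G{\left(R \right)} = 2 \frac{R}{R} = 2 \cdot 1 = 2$)
$\frac{-5 + \left(G{\left(-2 - 7 \right)} - 19\right)}{-415 - 482} = \frac{-5 + \left(2 - 19\right)}{-415 - 482} = \frac{-5 + \left(2 - 19\right)}{-897} = \left(-5 - 17\right) \left(- \frac{1}{897}\right) = \left(-22\right) \left(- \frac{1}{897}\right) = \frac{22}{897}$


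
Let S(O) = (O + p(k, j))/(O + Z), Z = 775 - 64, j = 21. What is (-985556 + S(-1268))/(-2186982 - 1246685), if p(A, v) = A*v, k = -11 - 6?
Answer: 548953067/1912552519 ≈ 0.28703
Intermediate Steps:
k = -17
Z = 711
S(O) = (-357 + O)/(711 + O) (S(O) = (O - 17*21)/(O + 711) = (O - 357)/(711 + O) = (-357 + O)/(711 + O))
(-985556 + S(-1268))/(-2186982 - 1246685) = (-985556 + (-357 - 1268)/(711 - 1268))/(-2186982 - 1246685) = (-985556 - 1625/(-557))/(-3433667) = (-985556 - 1/557*(-1625))*(-1/3433667) = (-985556 + 1625/557)*(-1/3433667) = -548953067/557*(-1/3433667) = 548953067/1912552519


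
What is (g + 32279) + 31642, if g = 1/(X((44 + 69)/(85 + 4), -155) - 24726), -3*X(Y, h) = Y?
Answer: 422003565288/6601955 ≈ 63921.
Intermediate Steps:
X(Y, h) = -Y/3
g = -267/6601955 (g = 1/(-(44 + 69)/(3*(85 + 4)) - 24726) = 1/(-113/(3*89) - 24726) = 1/(-⅓*113/89 - 24726) = 1/(-113/267 - 24726) = 1/(-6601955/267) = -267/6601955 ≈ -4.0443e-5)
(g + 32279) + 31642 = (-267/6601955 + 32279) + 31642 = 213104505178/6601955 + 31642 = 422003565288/6601955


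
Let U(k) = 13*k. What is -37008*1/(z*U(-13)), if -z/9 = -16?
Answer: 257/169 ≈ 1.5207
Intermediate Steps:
z = 144 (z = -9*(-16) = 144)
-37008*1/(z*U(-13)) = -37008/(144*(13*(-13))) = -37008/(144*(-169)) = -37008/(-24336) = -37008*(-1/24336) = 257/169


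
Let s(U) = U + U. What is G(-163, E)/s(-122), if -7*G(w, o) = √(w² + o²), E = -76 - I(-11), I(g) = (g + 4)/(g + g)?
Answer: √15678437/37576 ≈ 0.10538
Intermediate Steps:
I(g) = (4 + g)/(2*g) (I(g) = (4 + g)/((2*g)) = (4 + g)*(1/(2*g)) = (4 + g)/(2*g))
E = -1679/22 (E = -76 - (4 - 11)/(2*(-11)) = -76 - (-1)*(-7)/(2*11) = -76 - 1*7/22 = -76 - 7/22 = -1679/22 ≈ -76.318)
s(U) = 2*U
G(w, o) = -√(o² + w²)/7 (G(w, o) = -√(w² + o²)/7 = -√(o² + w²)/7)
G(-163, E)/s(-122) = (-√((-1679/22)² + (-163)²)/7)/((2*(-122))) = -√(2819041/484 + 26569)/7/(-244) = -√15678437/154*(-1/244) = √15678437/37576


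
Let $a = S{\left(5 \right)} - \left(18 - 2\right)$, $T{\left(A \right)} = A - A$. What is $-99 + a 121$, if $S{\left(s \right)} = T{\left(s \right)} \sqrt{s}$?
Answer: $-2035$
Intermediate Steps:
$T{\left(A \right)} = 0$
$S{\left(s \right)} = 0$ ($S{\left(s \right)} = 0 \sqrt{s} = 0$)
$a = -16$ ($a = 0 - \left(18 - 2\right) = 0 - 16 = -16$)
$-99 + a 121 = -99 - 1936 = -2035$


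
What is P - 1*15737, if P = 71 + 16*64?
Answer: -14642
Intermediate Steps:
P = 1095 (P = 71 + 1024 = 1095)
P - 1*15737 = 1095 - 1*15737 = 1095 - 15737 = -14642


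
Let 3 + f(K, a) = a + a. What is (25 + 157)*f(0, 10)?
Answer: 3094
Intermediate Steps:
f(K, a) = -3 + 2*a (f(K, a) = -3 + (a + a) = -3 + 2*a)
(25 + 157)*f(0, 10) = (25 + 157)*(-3 + 2*10) = 182*(-3 + 20) = 182*17 = 3094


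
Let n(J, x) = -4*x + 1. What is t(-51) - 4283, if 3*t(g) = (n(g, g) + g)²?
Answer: 10867/3 ≈ 3622.3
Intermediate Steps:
n(J, x) = 1 - 4*x
t(g) = (1 - 3*g)²/3 (t(g) = ((1 - 4*g) + g)²/3 = (1 - 3*g)²/3)
t(-51) - 4283 = (-1 + 3*(-51))²/3 - 4283 = (-1 - 153)²/3 - 4283 = (⅓)*(-154)² - 4283 = (⅓)*23716 - 4283 = 23716/3 - 4283 = 10867/3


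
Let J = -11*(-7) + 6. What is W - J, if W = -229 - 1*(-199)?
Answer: -113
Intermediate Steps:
J = 83 (J = 77 + 6 = 83)
W = -30 (W = -229 + 199 = -30)
W - J = -30 - 1*83 = -30 - 83 = -113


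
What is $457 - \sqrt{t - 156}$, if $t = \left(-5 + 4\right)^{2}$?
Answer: $457 - i \sqrt{155} \approx 457.0 - 12.45 i$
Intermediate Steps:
$t = 1$ ($t = \left(-1\right)^{2} = 1$)
$457 - \sqrt{t - 156} = 457 - \sqrt{1 - 156} = 457 - \sqrt{-155} = 457 - i \sqrt{155}$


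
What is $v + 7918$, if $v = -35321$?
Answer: $-27403$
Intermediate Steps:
$v + 7918 = -35321 + 7918 = -27403$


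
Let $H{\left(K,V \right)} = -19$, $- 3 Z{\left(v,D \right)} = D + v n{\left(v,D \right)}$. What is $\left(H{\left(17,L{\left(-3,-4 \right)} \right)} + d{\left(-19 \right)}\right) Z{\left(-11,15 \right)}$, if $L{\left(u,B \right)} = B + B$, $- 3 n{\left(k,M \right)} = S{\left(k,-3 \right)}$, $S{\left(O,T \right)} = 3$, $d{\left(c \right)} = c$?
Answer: $\frac{988}{3} \approx 329.33$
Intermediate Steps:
$n{\left(k,M \right)} = -1$ ($n{\left(k,M \right)} = \left(- \frac{1}{3}\right) 3 = -1$)
$Z{\left(v,D \right)} = - \frac{D}{3} + \frac{v}{3}$ ($Z{\left(v,D \right)} = - \frac{D + v \left(-1\right)}{3} = - \frac{D - v}{3} = - \frac{D}{3} + \frac{v}{3}$)
$L{\left(u,B \right)} = 2 B$
$\left(H{\left(17,L{\left(-3,-4 \right)} \right)} + d{\left(-19 \right)}\right) Z{\left(-11,15 \right)} = \left(-19 - 19\right) \left(\left(- \frac{1}{3}\right) 15 + \frac{1}{3} \left(-11\right)\right) = - 38 \left(-5 - \frac{11}{3}\right) = \left(-38\right) \left(- \frac{26}{3}\right) = \frac{988}{3}$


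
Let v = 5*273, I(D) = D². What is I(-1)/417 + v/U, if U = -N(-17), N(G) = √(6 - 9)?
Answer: 1/417 + 455*I*√3 ≈ 0.0023981 + 788.08*I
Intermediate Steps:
v = 1365
N(G) = I*√3 (N(G) = √(-3) = I*√3)
U = -I*√3 ≈ -1.732*I
I(-1)/417 + v/U = (-1)²/417 + 1365/((-I*√3)) = 1*(1/417) + 1365*(I*√3/3) = 1/417 + 455*I*√3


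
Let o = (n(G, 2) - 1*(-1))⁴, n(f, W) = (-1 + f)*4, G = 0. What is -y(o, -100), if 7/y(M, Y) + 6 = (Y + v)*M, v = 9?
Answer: 7/7377 ≈ 0.00094889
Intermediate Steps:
n(f, W) = -4 + 4*f
o = 81 (o = ((-4 + 4*0) - 1*(-1))⁴ = ((-4 + 0) + 1)⁴ = (-4 + 1)⁴ = (-3)⁴ = 81)
y(M, Y) = 7/(-6 + M*(9 + Y)) (y(M, Y) = 7/(-6 + (Y + 9)*M) = 7/(-6 + (9 + Y)*M) = 7/(-6 + M*(9 + Y)))
-y(o, -100) = -7/(-6 + 9*81 + 81*(-100)) = -7/(-6 + 729 - 8100) = -7/(-7377) = -7*(-1)/7377 = -1*(-7/7377) = 7/7377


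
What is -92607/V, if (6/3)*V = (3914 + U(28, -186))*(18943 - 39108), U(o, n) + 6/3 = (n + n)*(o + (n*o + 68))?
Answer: 30869/6404323340 ≈ 4.8200e-6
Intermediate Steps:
U(o, n) = -2 + 2*n*(68 + o + n*o) (U(o, n) = -2 + (n + n)*(o + (n*o + 68)) = -2 + (2*n)*(o + (68 + n*o)) = -2 + (2*n)*(68 + o + n*o) = -2 + 2*n*(68 + o + n*o))
V = -19212970020 (V = ((3914 + (-2 + 136*(-186) + 2*(-186)*28 + 2*28*(-186)**2))*(18943 - 39108))/2 = ((3914 + (-2 - 25296 - 10416 + 2*28*34596))*(-20165))/2 = ((3914 + (-2 - 25296 - 10416 + 1937376))*(-20165))/2 = ((3914 + 1901662)*(-20165))/2 = (1905576*(-20165))/2 = (1/2)*(-38425940040) = -19212970020)
-92607/V = -92607/(-19212970020) = -92607*(-1/19212970020) = 30869/6404323340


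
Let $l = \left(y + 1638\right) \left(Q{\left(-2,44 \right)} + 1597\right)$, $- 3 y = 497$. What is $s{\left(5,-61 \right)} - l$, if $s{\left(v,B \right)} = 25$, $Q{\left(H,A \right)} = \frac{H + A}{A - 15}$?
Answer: $- \frac{204747860}{87} \approx -2.3534 \cdot 10^{6}$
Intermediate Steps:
$y = - \frac{497}{3}$ ($y = \left(- \frac{1}{3}\right) 497 = - \frac{497}{3} \approx -165.67$)
$Q{\left(H,A \right)} = \frac{A + H}{-15 + A}$
$l = \frac{204750035}{87}$ ($l = \left(- \frac{497}{3} + 1638\right) \left(\frac{44 - 2}{-15 + 44} + 1597\right) = \frac{4417 \left(\frac{1}{29} \cdot 42 + 1597\right)}{3} = \frac{4417 \left(\frac{42}{29} + 1597\right)}{3} = \frac{4417}{3} \cdot \frac{46355}{29} = \frac{204750035}{87} \approx 2.3534 \cdot 10^{6}$)
$s{\left(5,-61 \right)} - l = 25 - \frac{204750035}{87} = - \frac{204747860}{87}$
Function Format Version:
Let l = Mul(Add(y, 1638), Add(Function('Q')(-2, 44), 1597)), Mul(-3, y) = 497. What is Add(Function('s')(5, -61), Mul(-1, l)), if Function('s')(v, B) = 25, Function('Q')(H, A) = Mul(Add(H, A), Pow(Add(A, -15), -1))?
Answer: Rational(-204747860, 87) ≈ -2.3534e+6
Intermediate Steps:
y = Rational(-497, 3) (y = Mul(Rational(-1, 3), 497) = Rational(-497, 3) ≈ -165.67)
Function('Q')(H, A) = Mul(Pow(Add(-15, A), -1), Add(A, H)) (Function('Q')(H, A) = Mul(Add(A, H), Pow(Add(-15, A), -1)) = Mul(Pow(Add(-15, A), -1), Add(A, H)))
l = Rational(204750035, 87) (l = Mul(Add(Rational(-497, 3), 1638), Add(Mul(Pow(Add(-15, 44), -1), Add(44, -2)), 1597)) = Mul(Rational(4417, 3), Add(Mul(Pow(29, -1), 42), 1597)) = Mul(Rational(4417, 3), Add(Mul(Rational(1, 29), 42), 1597)) = Mul(Rational(4417, 3), Add(Rational(42, 29), 1597)) = Mul(Rational(4417, 3), Rational(46355, 29)) = Rational(204750035, 87) ≈ 2.3534e+6)
Add(Function('s')(5, -61), Mul(-1, l)) = Add(25, Mul(-1, Rational(204750035, 87))) = Add(25, Rational(-204750035, 87)) = Rational(-204747860, 87)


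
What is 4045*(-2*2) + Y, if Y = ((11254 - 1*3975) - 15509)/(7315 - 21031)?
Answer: -110958325/6858 ≈ -16179.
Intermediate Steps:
Y = 4115/6858 (Y = ((11254 - 3975) - 15509)/(-13716) = (7279 - 15509)*(-1/13716) = -8230*(-1/13716) = 4115/6858 ≈ 0.60003)
4045*(-2*2) + Y = 4045*(-2*2) + 4115/6858 = 4045*(-4) + 4115/6858 = -16180 + 4115/6858 = -110958325/6858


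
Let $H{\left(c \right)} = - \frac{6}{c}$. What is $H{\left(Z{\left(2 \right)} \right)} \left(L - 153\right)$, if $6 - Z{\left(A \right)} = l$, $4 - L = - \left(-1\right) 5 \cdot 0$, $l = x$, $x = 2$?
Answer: $\frac{447}{2} \approx 223.5$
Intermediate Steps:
$l = 2$
$L = 4$ ($L = 4 - - \left(-1\right) 5 \cdot 0 = 4 - \left(-1\right) \left(-5\right) 0 = 4 - 5 \cdot 0 = 4 - 0 = 4 + 0 = 4$)
$Z{\left(A \right)} = 4$ ($Z{\left(A \right)} = 6 - 2 = 4$)
$H{\left(Z{\left(2 \right)} \right)} \left(L - 153\right) = - \frac{6}{4} \left(4 - 153\right) = \left(-6\right) \frac{1}{4} \left(-149\right) = \left(- \frac{3}{2}\right) \left(-149\right) = \frac{447}{2}$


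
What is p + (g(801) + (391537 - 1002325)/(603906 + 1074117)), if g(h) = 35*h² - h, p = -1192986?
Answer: 11892846854972/559341 ≈ 2.1262e+7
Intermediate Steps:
g(h) = -h + 35*h²
p + (g(801) + (391537 - 1002325)/(603906 + 1074117)) = -1192986 + (801*(-1 + 35*801) + (391537 - 1002325)/(603906 + 1074117)) = -1192986 + (801*(-1 + 28035) - 610788/1678023) = -1192986 + (801*28034 - 610788*1/1678023) = -1192986 + (22455234 - 203596/559341) = -1192986 + 12560132837198/559341 = 11892846854972/559341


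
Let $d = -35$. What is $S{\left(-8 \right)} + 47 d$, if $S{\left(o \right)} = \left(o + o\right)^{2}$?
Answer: $-1389$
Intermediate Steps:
$S{\left(o \right)} = 4 o^{2}$ ($S{\left(o \right)} = \left(2 o\right)^{2} = 4 o^{2}$)
$S{\left(-8 \right)} + 47 d = 4 \left(-8\right)^{2} + 47 \left(-35\right) = 4 \cdot 64 - 1645 = 256 - 1645 = -1389$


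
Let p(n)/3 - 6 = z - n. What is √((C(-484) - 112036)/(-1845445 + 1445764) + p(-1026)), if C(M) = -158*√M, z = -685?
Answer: √(18482135710413 + 154365684*I)/133227 ≈ 32.269 + 0.00013476*I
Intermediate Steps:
p(n) = -2037 - 3*n (p(n) = 18 + 3*(-685 - n) = 18 + (-2055 - 3*n) = -2037 - 3*n)
√((C(-484) - 112036)/(-1845445 + 1445764) + p(-1026)) = √((-3476*I - 112036)/(-1845445 + 1445764) + (-2037 - 3*(-1026))) = √((-3476*I - 112036)/(-399681) + (-2037 + 3078)) = √((-3476*I - 112036)*(-1/399681) + 1041) = √((-112036 - 3476*I)*(-1/399681) + 1041) = √((112036/399681 + 3476*I/399681) + 1041) = √(416179957/399681 + 3476*I/399681)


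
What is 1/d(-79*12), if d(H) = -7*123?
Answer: -1/861 ≈ -0.0011614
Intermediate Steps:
d(H) = -861
1/d(-79*12) = 1/(-861) = -1/861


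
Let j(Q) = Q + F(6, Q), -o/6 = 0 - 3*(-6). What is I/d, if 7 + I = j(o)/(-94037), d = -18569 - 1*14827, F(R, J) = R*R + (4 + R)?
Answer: 219399/1046819884 ≈ 0.00020959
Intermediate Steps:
F(R, J) = 4 + R + R² (F(R, J) = R² + (4 + R) = 4 + R + R²)
o = -108 (o = -6*(0 - 3*(-6)) = -6*(0 + 18) = -6*18 = -108)
j(Q) = 46 + Q (j(Q) = Q + (4 + 6 + 6²) = Q + (4 + 6 + 36) = Q + 46 = 46 + Q)
d = -33396 (d = -18569 - 14827 = -33396)
I = -658197/94037 (I = -7 + (46 - 108)/(-94037) = -7 - 62*(-1/94037) = -7 + 62/94037 = -658197/94037 ≈ -6.9993)
I/d = -658197/94037/(-33396) = -658197/94037*(-1/33396) = 219399/1046819884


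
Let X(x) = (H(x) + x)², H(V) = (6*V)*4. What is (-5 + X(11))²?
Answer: 5718384400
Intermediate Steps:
H(V) = 24*V
X(x) = 625*x² (X(x) = (24*x + x)² = (25*x)² = 625*x²)
(-5 + X(11))² = (-5 + 625*11²)² = (-5 + 625*121)² = (-5 + 75625)² = 75620² = 5718384400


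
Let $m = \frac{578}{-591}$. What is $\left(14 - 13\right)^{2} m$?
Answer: $- \frac{578}{591} \approx -0.978$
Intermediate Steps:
$m = - \frac{578}{591}$ ($m = 578 \left(- \frac{1}{591}\right) = - \frac{578}{591} \approx -0.978$)
$\left(14 - 13\right)^{2} m = \left(14 - 13\right)^{2} \left(- \frac{578}{591}\right) = 1^{2} \left(- \frac{578}{591}\right) = 1 \left(- \frac{578}{591}\right) = - \frac{578}{591}$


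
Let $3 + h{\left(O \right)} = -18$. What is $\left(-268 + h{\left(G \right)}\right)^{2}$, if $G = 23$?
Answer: $83521$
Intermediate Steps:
$h{\left(O \right)} = -21$ ($h{\left(O \right)} = -3 - 18 = -21$)
$\left(-268 + h{\left(G \right)}\right)^{2} = \left(-268 - 21\right)^{2} = \left(-289\right)^{2} = 83521$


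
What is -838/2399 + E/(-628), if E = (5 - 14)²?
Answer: -720583/1506572 ≈ -0.47829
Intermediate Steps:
E = 81 (E = (-9)² = 81)
-838/2399 + E/(-628) = -838/2399 + 81/(-628) = -838*1/2399 + 81*(-1/628) = -838/2399 - 81/628 = -720583/1506572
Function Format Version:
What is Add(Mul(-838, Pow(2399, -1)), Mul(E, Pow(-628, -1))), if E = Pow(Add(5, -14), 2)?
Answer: Rational(-720583, 1506572) ≈ -0.47829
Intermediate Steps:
E = 81 (E = Pow(-9, 2) = 81)
Add(Mul(-838, Pow(2399, -1)), Mul(E, Pow(-628, -1))) = Add(Mul(-838, Pow(2399, -1)), Mul(81, Pow(-628, -1))) = Add(Mul(-838, Rational(1, 2399)), Mul(81, Rational(-1, 628))) = Add(Rational(-838, 2399), Rational(-81, 628)) = Rational(-720583, 1506572)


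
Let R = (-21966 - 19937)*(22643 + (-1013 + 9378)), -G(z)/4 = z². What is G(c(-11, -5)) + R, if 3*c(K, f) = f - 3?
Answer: -11693954272/9 ≈ -1.2993e+9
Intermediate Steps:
c(K, f) = -1 + f/3 (c(K, f) = (f - 3)/3 = (-3 + f)/3 = -1 + f/3)
G(z) = -4*z²
R = -1299328224 (R = -41903*(22643 + 8365) = -41903*31008 = -1299328224)
G(c(-11, -5)) + R = -4*(-1 + (⅓)*(-5))² - 1299328224 = -4*(-1 - 5/3)² - 1299328224 = -4*(-8/3)² - 1299328224 = -4*64/9 - 1299328224 = -256/9 - 1299328224 = -11693954272/9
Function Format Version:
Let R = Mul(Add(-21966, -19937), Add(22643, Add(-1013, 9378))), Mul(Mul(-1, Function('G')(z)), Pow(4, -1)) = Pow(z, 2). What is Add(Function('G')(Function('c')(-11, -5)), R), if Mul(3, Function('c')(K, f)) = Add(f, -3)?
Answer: Rational(-11693954272, 9) ≈ -1.2993e+9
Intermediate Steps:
Function('c')(K, f) = Add(-1, Mul(Rational(1, 3), f)) (Function('c')(K, f) = Mul(Rational(1, 3), Add(f, -3)) = Mul(Rational(1, 3), Add(-3, f)) = Add(-1, Mul(Rational(1, 3), f)))
Function('G')(z) = Mul(-4, Pow(z, 2))
R = -1299328224 (R = Mul(-41903, Add(22643, 8365)) = Mul(-41903, 31008) = -1299328224)
Add(Function('G')(Function('c')(-11, -5)), R) = Add(Mul(-4, Pow(Add(-1, Mul(Rational(1, 3), -5)), 2)), -1299328224) = Add(Mul(-4, Pow(Add(-1, Rational(-5, 3)), 2)), -1299328224) = Add(Mul(-4, Pow(Rational(-8, 3), 2)), -1299328224) = Add(Mul(-4, Rational(64, 9)), -1299328224) = Add(Rational(-256, 9), -1299328224) = Rational(-11693954272, 9)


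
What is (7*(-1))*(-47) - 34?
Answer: 295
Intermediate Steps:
(7*(-1))*(-47) - 34 = -7*(-47) - 34 = 329 - 34 = 295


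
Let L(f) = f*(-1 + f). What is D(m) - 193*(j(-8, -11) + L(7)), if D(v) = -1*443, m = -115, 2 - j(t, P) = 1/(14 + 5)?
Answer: -169572/19 ≈ -8924.8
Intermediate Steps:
j(t, P) = 37/19 (j(t, P) = 2 - 1/(14 + 5) = 2 - 1/19 = 37/19)
D(v) = -443
D(m) - 193*(j(-8, -11) + L(7)) = -443 - 193*(37/19 + 7*(-1 + 7)) = -443 - 193*(37/19 + 7*6) = -443 - 193*(37/19 + 42) = -443 - 193*835/19 = -443 - 161155/19 = -169572/19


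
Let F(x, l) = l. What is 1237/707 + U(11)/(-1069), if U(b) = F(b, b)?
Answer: 1314576/755783 ≈ 1.7394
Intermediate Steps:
U(b) = b
1237/707 + U(11)/(-1069) = 1237/707 + 11/(-1069) = 1237*(1/707) + 11*(-1/1069) = 1237/707 - 11/1069 = 1314576/755783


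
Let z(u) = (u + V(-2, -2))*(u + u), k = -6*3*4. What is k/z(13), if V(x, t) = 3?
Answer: -9/52 ≈ -0.17308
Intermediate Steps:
k = -72 (k = -18*4 = -72)
z(u) = 2*u*(3 + u) (z(u) = (u + 3)*(u + u) = (3 + u)*(2*u) = 2*u*(3 + u))
k/z(13) = -72*1/(26*(3 + 13)) = -72/(2*13*16) = -72/416 = -72*1/416 = -9/52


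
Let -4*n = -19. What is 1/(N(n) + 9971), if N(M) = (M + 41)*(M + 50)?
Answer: 16/199613 ≈ 8.0155e-5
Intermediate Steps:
n = 19/4 (n = -¼*(-19) = 19/4 ≈ 4.7500)
N(M) = (41 + M)*(50 + M)
1/(N(n) + 9971) = 1/((2050 + (19/4)² + 91*(19/4)) + 9971) = 1/((2050 + 361/16 + 1729/4) + 9971) = 1/(40077/16 + 9971) = 1/(199613/16) = 16/199613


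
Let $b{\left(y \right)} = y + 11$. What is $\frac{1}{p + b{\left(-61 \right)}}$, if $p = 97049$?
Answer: $\frac{1}{96999} \approx 1.0309 \cdot 10^{-5}$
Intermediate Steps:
$b{\left(y \right)} = 11 + y$
$\frac{1}{p + b{\left(-61 \right)}} = \frac{1}{97049 + \left(11 - 61\right)} = \frac{1}{97049 - 50} = \frac{1}{96999}$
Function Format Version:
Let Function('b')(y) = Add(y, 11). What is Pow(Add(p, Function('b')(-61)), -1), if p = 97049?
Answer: Rational(1, 96999) ≈ 1.0309e-5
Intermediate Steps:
Function('b')(y) = Add(11, y)
Pow(Add(p, Function('b')(-61)), -1) = Pow(Add(97049, Add(11, -61)), -1) = Pow(Add(97049, -50), -1) = Pow(96999, -1) = Rational(1, 96999)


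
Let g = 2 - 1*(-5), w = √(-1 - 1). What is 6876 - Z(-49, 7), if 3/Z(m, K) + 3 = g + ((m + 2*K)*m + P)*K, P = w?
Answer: 991630410777/144216179 + 21*I*√2/144216179 ≈ 6876.0 + 2.0593e-7*I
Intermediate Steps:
w = I*√2 (w = √(-2) = I*√2 ≈ 1.4142*I)
g = 7 (g = 2 + 5 = 7)
P = I*√2 ≈ 1.4142*I
Z(m, K) = 3/(4 + K*(I*√2 + m*(m + 2*K))) (Z(m, K) = 3/(-3 + (7 + ((m + 2*K)*m + I*√2)*K)) = 3/(-3 + (7 + (m*(m + 2*K) + I*√2)*K)) = 3/(-3 + (7 + (I*√2 + m*(m + 2*K))*K)) = 3/(-3 + (7 + K*(I*√2 + m*(m + 2*K)))) = 3/(4 + K*(I*√2 + m*(m + 2*K))))
6876 - Z(-49, 7) = 6876 - 3/(4 + 7*(-49)² + 2*(-49)*7² + I*7*√2) = 6876 - 3/(4 + 7*2401 + 2*(-49)*49 + 7*I*√2) = 6876 - 3/(4 + 16807 - 4802 + 7*I*√2) = 6876 - 3/(12009 + 7*I*√2)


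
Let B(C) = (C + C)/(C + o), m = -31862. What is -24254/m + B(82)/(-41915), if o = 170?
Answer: 32022448744/42068115495 ≈ 0.76120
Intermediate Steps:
B(C) = 2*C/(170 + C) (B(C) = (C + C)/(C + 170) = (2*C)/(170 + C) = 2*C/(170 + C))
-24254/m + B(82)/(-41915) = -24254/(-31862) + (2*82/(170 + 82))/(-41915) = -24254*(-1/31862) + (2*82/252)*(-1/41915) = 12127/15931 + (2*82*(1/252))*(-1/41915) = 12127/15931 + (41/63)*(-1/41915) = 12127/15931 - 41/2640645 = 32022448744/42068115495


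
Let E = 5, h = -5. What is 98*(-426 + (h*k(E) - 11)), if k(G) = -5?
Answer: -40376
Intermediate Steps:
98*(-426 + (h*k(E) - 11)) = 98*(-426 + (-5*(-5) - 11)) = 98*(-426 + (25 - 11)) = 98*(-426 + 14) = 98*(-412) = -40376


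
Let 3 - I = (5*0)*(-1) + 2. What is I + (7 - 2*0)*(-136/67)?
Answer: -885/67 ≈ -13.209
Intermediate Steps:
I = 1 (I = 3 - ((5*0)*(-1) + 2) = 3 - (0*(-1) + 2) = 3 - (0 + 2) = 3 - 1*2 = 3 - 2 = 1)
I + (7 - 2*0)*(-136/67) = 1 + (7 - 2*0)*(-136/67) = 1 + (7 + 0)*(-136*1/67) = 1 + 7*(-136/67) = 1 - 952/67 = -885/67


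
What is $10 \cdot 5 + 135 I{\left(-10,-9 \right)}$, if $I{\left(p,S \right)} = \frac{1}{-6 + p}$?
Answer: $\frac{665}{16} \approx 41.563$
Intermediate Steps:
$10 \cdot 5 + 135 I{\left(-10,-9 \right)} = 10 \cdot 5 + \frac{135}{-6 - 10} = 50 + \frac{135}{-16} = 50 + 135 \left(- \frac{1}{16}\right) = 50 - \frac{135}{16} = \frac{665}{16}$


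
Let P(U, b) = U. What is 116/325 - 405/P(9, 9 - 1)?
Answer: -14509/325 ≈ -44.643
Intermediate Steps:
116/325 - 405/P(9, 9 - 1) = 116/325 - 405/9 = 116*(1/325) - 405*⅑ = 116/325 - 45 = -14509/325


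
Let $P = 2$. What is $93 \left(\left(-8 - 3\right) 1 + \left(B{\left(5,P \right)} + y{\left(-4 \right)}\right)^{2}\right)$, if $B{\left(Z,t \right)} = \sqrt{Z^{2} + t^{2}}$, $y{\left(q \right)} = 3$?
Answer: $2511 + 558 \sqrt{29} \approx 5515.9$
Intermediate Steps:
$93 \left(\left(-8 - 3\right) 1 + \left(B{\left(5,P \right)} + y{\left(-4 \right)}\right)^{2}\right) = 93 \left(\left(-8 - 3\right) 1 + \left(\sqrt{5^{2} + 2^{2}} + 3\right)^{2}\right) = 93 \left(\left(-11\right) 1 + \left(\sqrt{25 + 4} + 3\right)^{2}\right) = 93 \left(-11 + \left(\sqrt{29} + 3\right)^{2}\right) = 93 \left(-11 + \left(3 + \sqrt{29}\right)^{2}\right) = -1023 + 93 \left(3 + \sqrt{29}\right)^{2}$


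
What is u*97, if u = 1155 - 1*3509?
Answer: -228338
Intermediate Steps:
u = -2354 (u = 1155 - 3509 = -2354)
u*97 = -2354*97 = -228338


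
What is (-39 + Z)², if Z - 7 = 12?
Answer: 400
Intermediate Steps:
Z = 19 (Z = 7 + 12 = 19)
(-39 + Z)² = (-39 + 19)² = (-20)² = 400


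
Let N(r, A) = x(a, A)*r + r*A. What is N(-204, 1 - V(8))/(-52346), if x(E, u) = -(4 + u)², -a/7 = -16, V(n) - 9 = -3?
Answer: -612/26173 ≈ -0.023383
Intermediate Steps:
V(n) = 6 (V(n) = 9 - 3 = 6)
a = 112 (a = -7*(-16) = 112)
N(r, A) = A*r - r*(4 + A)² (N(r, A) = (-(4 + A)²)*r + r*A = -r*(4 + A)² + A*r = A*r - r*(4 + A)²)
N(-204, 1 - V(8))/(-52346) = -204*((1 - 1*6) - (4 + (1 - 1*6))²)/(-52346) = -204*((1 - 6) - (4 + (1 - 6))²)*(-1/52346) = -204*(-5 - (4 - 5)²)*(-1/52346) = -204*(-5 - 1*(-1)²)*(-1/52346) = -204*(-5 - 1*1)*(-1/52346) = -204*(-5 - 1)*(-1/52346) = -204*(-6)*(-1/52346) = 1224*(-1/52346) = -612/26173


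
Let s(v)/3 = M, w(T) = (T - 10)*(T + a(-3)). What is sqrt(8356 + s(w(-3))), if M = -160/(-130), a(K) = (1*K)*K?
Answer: 2*sqrt(353197)/13 ≈ 91.431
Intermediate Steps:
a(K) = K**2 (a(K) = K*K = K**2)
M = 16/13 (M = -160*(-1/130) = 16/13 ≈ 1.2308)
w(T) = (-10 + T)*(9 + T) (w(T) = (T - 10)*(T + (-3)**2) = (-10 + T)*(T + 9) = (-10 + T)*(9 + T))
s(v) = 48/13 (s(v) = 3*(16/13) = 48/13)
sqrt(8356 + s(w(-3))) = sqrt(8356 + 48/13) = sqrt(108676/13) = 2*sqrt(353197)/13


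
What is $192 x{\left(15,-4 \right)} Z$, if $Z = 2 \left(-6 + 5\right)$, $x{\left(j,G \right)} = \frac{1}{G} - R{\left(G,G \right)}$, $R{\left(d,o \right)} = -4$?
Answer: $-1440$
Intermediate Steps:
$x{\left(j,G \right)} = 4 + \frac{1}{G}$ ($x{\left(j,G \right)} = \frac{1}{G} - -4 = \frac{1}{G} + 4 = 4 + \frac{1}{G}$)
$Z = -2$ ($Z = 2 \left(-1\right) = -2$)
$192 x{\left(15,-4 \right)} Z = 192 \left(4 + \frac{1}{-4}\right) \left(-2\right) = 192 \left(4 - \frac{1}{4}\right) \left(-2\right) = 192 \cdot \frac{15}{4} \left(-2\right) = 720 \left(-2\right) = -1440$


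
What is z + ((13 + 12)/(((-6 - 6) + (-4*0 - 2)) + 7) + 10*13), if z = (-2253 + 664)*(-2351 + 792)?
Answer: 17341642/7 ≈ 2.4774e+6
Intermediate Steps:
z = 2477251 (z = -1589*(-1559) = 2477251)
z + ((13 + 12)/(((-6 - 6) + (-4*0 - 2)) + 7) + 10*13) = 2477251 + ((13 + 12)/(((-6 - 6) + (-4*0 - 2)) + 7) + 10*13) = 2477251 + (25/((-12 + (0 - 2)) + 7) + 130) = 2477251 + (25/((-12 - 2) + 7) + 130) = 2477251 + (25/(-14 + 7) + 130) = 2477251 + (25/(-7) + 130) = 2477251 + (25*(-⅐) + 130) = 2477251 + (-25/7 + 130) = 2477251 + 885/7 = 17341642/7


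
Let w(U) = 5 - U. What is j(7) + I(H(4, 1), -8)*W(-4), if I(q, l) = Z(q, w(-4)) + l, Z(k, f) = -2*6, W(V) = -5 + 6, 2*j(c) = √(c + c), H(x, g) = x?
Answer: -20 + √14/2 ≈ -18.129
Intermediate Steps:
j(c) = √2*√c/2 (j(c) = √(c + c)/2 = √(2*c)/2 = (√2*√c)/2 = √2*√c/2)
W(V) = 1
Z(k, f) = -12
I(q, l) = -12 + l
j(7) + I(H(4, 1), -8)*W(-4) = √2*√7/2 + (-12 - 8)*1 = √14/2 - 20*1 = √14/2 - 20 = -20 + √14/2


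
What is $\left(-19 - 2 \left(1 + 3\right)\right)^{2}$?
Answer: $729$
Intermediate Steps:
$\left(-19 - 2 \left(1 + 3\right)\right)^{2} = \left(-19 - 8\right)^{2} = \left(-27\right)^{2} = 729$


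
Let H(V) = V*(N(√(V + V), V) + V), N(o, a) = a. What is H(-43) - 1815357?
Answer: -1811659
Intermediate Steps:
H(V) = 2*V² (H(V) = V*(V + V) = V*(2*V) = 2*V²)
H(-43) - 1815357 = 2*(-43)² - 1815357 = 2*1849 - 1815357 = 3698 - 1815357 = -1811659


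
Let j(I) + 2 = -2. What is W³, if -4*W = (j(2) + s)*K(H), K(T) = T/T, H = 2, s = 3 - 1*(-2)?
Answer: -1/64 ≈ -0.015625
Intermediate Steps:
j(I) = -4 (j(I) = -2 - 2 = -4)
s = 5 (s = 3 + 2 = 5)
K(T) = 1
W = -¼ (W = -(-4 + 5)/4 = -1/4 = -¼*1 = -¼ ≈ -0.25000)
W³ = (-¼)³ = -1/64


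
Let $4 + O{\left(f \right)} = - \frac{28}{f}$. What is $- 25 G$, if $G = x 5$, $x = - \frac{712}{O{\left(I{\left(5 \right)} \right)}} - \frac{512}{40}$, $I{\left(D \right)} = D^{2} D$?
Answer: $- \frac{1285025}{66} \approx -19470.0$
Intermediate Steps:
$I{\left(D \right)} = D^{3}$
$O{\left(f \right)} = -4 - \frac{28}{f}$
$x = \frac{51401}{330}$ ($x = - \frac{712}{-4 - \frac{28}{5^{3}}} - \frac{512}{40} = - \frac{712}{-4 - \frac{28}{125}} - \frac{64}{5} = - \frac{712}{- \frac{528}{125}} - \frac{64}{5} = \left(-712\right) \left(- \frac{125}{528}\right) - \frac{64}{5} = \frac{11125}{66} - \frac{64}{5} = \frac{51401}{330} \approx 155.76$)
$G = \frac{51401}{66}$ ($G = \frac{51401}{330} \cdot 5 = \frac{51401}{66} \approx 778.8$)
$- 25 G = \left(-25\right) \frac{51401}{66} = - \frac{1285025}{66}$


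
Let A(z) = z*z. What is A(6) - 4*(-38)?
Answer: 188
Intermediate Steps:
A(z) = z**2
A(6) - 4*(-38) = 6**2 - 4*(-38) = 36 + 152 = 188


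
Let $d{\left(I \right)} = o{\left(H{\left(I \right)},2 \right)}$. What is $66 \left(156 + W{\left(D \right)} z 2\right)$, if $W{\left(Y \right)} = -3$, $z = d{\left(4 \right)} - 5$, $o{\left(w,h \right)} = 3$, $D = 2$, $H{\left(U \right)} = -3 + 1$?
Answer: $11088$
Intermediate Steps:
$H{\left(U \right)} = -2$
$d{\left(I \right)} = 3$
$z = -2$ ($z = 3 - 5 = -2$)
$66 \left(156 + W{\left(D \right)} z 2\right) = 66 \left(156 + \left(-3\right) \left(-2\right) 2\right) = 66 \left(156 + 6 \cdot 2\right) = 66 \left(156 + 12\right) = 66 \cdot 168 = 11088$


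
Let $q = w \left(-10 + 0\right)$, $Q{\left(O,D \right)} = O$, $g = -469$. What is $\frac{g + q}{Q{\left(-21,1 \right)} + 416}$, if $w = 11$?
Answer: $- \frac{579}{395} \approx -1.4658$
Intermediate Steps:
$q = -110$ ($q = 11 \left(-10 + 0\right) = 11 \left(-10\right) = -110$)
$\frac{g + q}{Q{\left(-21,1 \right)} + 416} = \frac{-469 - 110}{-21 + 416} = - \frac{579}{395}$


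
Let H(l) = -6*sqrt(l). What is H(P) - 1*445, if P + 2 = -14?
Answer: -445 - 24*I ≈ -445.0 - 24.0*I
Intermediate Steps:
P = -16 (P = -2 - 14 = -16)
H(P) - 1*445 = -24*I - 1*445 = -24*I - 445 = -445 - 24*I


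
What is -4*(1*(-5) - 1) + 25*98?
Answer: 2474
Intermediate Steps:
-4*(1*(-5) - 1) + 25*98 = -4*(-5 - 1) + 2450 = -4*(-6) + 2450 = 24 + 2450 = 2474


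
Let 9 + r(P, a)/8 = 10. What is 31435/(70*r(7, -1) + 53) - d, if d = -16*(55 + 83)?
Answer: 1384939/613 ≈ 2259.3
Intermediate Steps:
d = -2208 (d = -16*138 = -2208)
r(P, a) = 8 (r(P, a) = -72 + 8*10 = -72 + 80 = 8)
31435/(70*r(7, -1) + 53) - d = 31435/(70*8 + 53) - 1*(-2208) = 31435/(560 + 53) + 2208 = 31435/613 + 2208 = 1384939/613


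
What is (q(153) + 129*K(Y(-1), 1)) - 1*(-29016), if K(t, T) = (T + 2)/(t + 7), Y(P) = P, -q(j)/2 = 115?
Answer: 57701/2 ≈ 28851.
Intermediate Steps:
q(j) = -230 (q(j) = -2*115 = -230)
K(t, T) = (2 + T)/(7 + t)
(q(153) + 129*K(Y(-1), 1)) - 1*(-29016) = (-230 + 129*((2 + 1)/(7 - 1))) - 1*(-29016) = (-230 + 129*(3/6)) + 29016 = (-230 + 129*((1/6)*3)) + 29016 = (-230 + 129*(1/2)) + 29016 = (-230 + 129/2) + 29016 = -331/2 + 29016 = 57701/2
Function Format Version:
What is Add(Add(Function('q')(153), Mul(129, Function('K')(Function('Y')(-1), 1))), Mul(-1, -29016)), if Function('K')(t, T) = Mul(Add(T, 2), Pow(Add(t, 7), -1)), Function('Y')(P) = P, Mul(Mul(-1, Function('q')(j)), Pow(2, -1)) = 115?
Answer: Rational(57701, 2) ≈ 28851.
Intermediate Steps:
Function('q')(j) = -230 (Function('q')(j) = Mul(-2, 115) = -230)
Function('K')(t, T) = Mul(Pow(Add(7, t), -1), Add(2, T)) (Function('K')(t, T) = Mul(Add(2, T), Pow(Add(7, t), -1)) = Mul(Pow(Add(7, t), -1), Add(2, T)))
Add(Add(Function('q')(153), Mul(129, Function('K')(Function('Y')(-1), 1))), Mul(-1, -29016)) = Add(Add(-230, Mul(129, Mul(Pow(Add(7, -1), -1), Add(2, 1)))), Mul(-1, -29016)) = Add(Add(-230, Mul(129, Mul(Pow(6, -1), 3))), 29016) = Add(Add(-230, Mul(129, Mul(Rational(1, 6), 3))), 29016) = Add(Add(-230, Mul(129, Rational(1, 2))), 29016) = Add(Add(-230, Rational(129, 2)), 29016) = Add(Rational(-331, 2), 29016) = Rational(57701, 2)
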